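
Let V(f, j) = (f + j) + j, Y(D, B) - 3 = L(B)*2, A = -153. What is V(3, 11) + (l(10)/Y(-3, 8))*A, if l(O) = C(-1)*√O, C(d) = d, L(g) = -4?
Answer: 25 - 153*√10/5 ≈ -71.766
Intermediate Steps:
Y(D, B) = -5 (Y(D, B) = 3 - 4*2 = 3 - 8 = -5)
l(O) = -√O
V(f, j) = f + 2*j
V(3, 11) + (l(10)/Y(-3, 8))*A = (3 + 2*11) + (-√10/(-5))*(-153) = (3 + 22) + (-√10*(-⅕))*(-153) = 25 + (√10/5)*(-153) = 25 - 153*√10/5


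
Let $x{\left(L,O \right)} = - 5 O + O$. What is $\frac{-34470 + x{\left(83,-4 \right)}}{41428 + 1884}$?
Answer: $- \frac{17227}{21656} \approx -0.79548$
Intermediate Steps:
$x{\left(L,O \right)} = - 4 O$
$\frac{-34470 + x{\left(83,-4 \right)}}{41428 + 1884} = \frac{-34470 - -16}{41428 + 1884} = \frac{-34470 + 16}{43312} = \left(-34454\right) \frac{1}{43312} = - \frac{17227}{21656}$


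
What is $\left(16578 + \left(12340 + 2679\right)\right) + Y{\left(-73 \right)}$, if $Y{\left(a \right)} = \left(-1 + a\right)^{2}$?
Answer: $37073$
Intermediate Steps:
$\left(16578 + \left(12340 + 2679\right)\right) + Y{\left(-73 \right)} = \left(16578 + \left(12340 + 2679\right)\right) + \left(-1 - 73\right)^{2} = \left(16578 + 15019\right) + \left(-74\right)^{2} = 31597 + 5476 = 37073$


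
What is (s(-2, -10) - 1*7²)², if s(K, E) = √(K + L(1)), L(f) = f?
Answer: (-49 + I)² ≈ 2400.0 - 98.0*I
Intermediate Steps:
s(K, E) = √(1 + K) (s(K, E) = √(K + 1) = √(1 + K))
(s(-2, -10) - 1*7²)² = (√(1 - 2) - 1*7²)² = (√(-1) - 1*49)² = (I - 49)² = (-49 + I)²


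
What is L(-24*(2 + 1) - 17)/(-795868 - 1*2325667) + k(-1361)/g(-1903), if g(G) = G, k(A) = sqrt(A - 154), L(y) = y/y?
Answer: -1/3121535 - I*sqrt(1515)/1903 ≈ -3.2036e-7 - 0.020453*I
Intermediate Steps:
L(y) = 1
k(A) = sqrt(-154 + A)
L(-24*(2 + 1) - 17)/(-795868 - 1*2325667) + k(-1361)/g(-1903) = 1/(-795868 - 1*2325667) + sqrt(-154 - 1361)/(-1903) = 1/(-795868 - 2325667) + sqrt(-1515)*(-1/1903) = 1/(-3121535) + (I*sqrt(1515))*(-1/1903) = 1*(-1/3121535) - I*sqrt(1515)/1903 = -1/3121535 - I*sqrt(1515)/1903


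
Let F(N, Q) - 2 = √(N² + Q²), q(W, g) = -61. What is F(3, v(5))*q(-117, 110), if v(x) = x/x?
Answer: -122 - 61*√10 ≈ -314.90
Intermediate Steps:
v(x) = 1
F(N, Q) = 2 + √(N² + Q²)
F(3, v(5))*q(-117, 110) = (2 + √(3² + 1²))*(-61) = (2 + √(9 + 1))*(-61) = (2 + √10)*(-61) = -122 - 61*√10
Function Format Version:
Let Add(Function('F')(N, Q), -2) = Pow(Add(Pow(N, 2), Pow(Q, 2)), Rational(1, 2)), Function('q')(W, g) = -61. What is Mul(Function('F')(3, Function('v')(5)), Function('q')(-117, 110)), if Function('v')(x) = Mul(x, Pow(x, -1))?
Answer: Add(-122, Mul(-61, Pow(10, Rational(1, 2)))) ≈ -314.90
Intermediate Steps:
Function('v')(x) = 1
Function('F')(N, Q) = Add(2, Pow(Add(Pow(N, 2), Pow(Q, 2)), Rational(1, 2)))
Mul(Function('F')(3, Function('v')(5)), Function('q')(-117, 110)) = Mul(Add(2, Pow(Add(Pow(3, 2), Pow(1, 2)), Rational(1, 2))), -61) = Mul(Add(2, Pow(Add(9, 1), Rational(1, 2))), -61) = Mul(Add(2, Pow(10, Rational(1, 2))), -61) = Add(-122, Mul(-61, Pow(10, Rational(1, 2))))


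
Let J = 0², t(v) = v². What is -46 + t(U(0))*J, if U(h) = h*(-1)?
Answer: -46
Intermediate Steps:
U(h) = -h
J = 0
-46 + t(U(0))*J = -46 + (-1*0)²*0 = -46 + 0²*0 = -46 + 0*0 = -46 + 0 = -46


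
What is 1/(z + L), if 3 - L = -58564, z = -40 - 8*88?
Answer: 1/57823 ≈ 1.7294e-5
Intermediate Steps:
z = -744 (z = -40 - 704 = -744)
L = 58567 (L = 3 - 1*(-58564) = 3 + 58564 = 58567)
1/(z + L) = 1/(-744 + 58567) = 1/57823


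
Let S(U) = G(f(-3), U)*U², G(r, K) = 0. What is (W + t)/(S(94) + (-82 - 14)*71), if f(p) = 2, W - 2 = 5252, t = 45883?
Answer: -51137/6816 ≈ -7.5025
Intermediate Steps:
W = 5254 (W = 2 + 5252 = 5254)
S(U) = 0 (S(U) = 0*U² = 0)
(W + t)/(S(94) + (-82 - 14)*71) = (5254 + 45883)/(0 + (-82 - 14)*71) = 51137/(0 - 96*71) = 51137/(0 - 6816) = 51137/(-6816) = 51137*(-1/6816) = -51137/6816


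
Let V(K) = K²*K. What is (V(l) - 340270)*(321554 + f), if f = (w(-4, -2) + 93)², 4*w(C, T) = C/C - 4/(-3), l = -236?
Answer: -106898366360005/24 ≈ -4.4541e+12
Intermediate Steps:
w(C, T) = 7/12 (w(C, T) = (C/C - 4/(-3))/4 = (1 - 4*(-⅓))/4 = (1 + 4/3)/4 = (¼)*(7/3) = 7/12)
f = 1261129/144 (f = (7/12 + 93)² = (1123/12)² = 1261129/144 ≈ 8757.8)
V(K) = K³
(V(l) - 340270)*(321554 + f) = ((-236)³ - 340270)*(321554 + 1261129/144) = (-13144256 - 340270)*(47564905/144) = -13484526*47564905/144 = -106898366360005/24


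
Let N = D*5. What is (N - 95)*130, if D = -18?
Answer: -24050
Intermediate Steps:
N = -90 (N = -18*5 = -90)
(N - 95)*130 = (-90 - 95)*130 = -185*130 = -24050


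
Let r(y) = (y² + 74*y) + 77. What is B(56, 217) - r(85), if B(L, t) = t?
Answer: -13375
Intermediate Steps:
r(y) = 77 + y² + 74*y
B(56, 217) - r(85) = 217 - (77 + 85² + 74*85) = 217 - (77 + 7225 + 6290) = 217 - 1*13592 = 217 - 13592 = -13375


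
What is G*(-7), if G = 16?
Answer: -112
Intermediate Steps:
G*(-7) = 16*(-7) = -112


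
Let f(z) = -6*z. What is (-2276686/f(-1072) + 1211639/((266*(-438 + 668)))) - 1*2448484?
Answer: -120454230698909/49188720 ≈ -2.4488e+6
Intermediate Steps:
(-2276686/f(-1072) + 1211639/((266*(-438 + 668)))) - 1*2448484 = (-2276686/((-6*(-1072))) + 1211639/((266*(-438 + 668)))) - 1*2448484 = (-2276686/6432 + 1211639/((266*230))) - 2448484 = (-2276686*1/6432 + 1211639/61180) - 2448484 = (-1138343/3216 + 1211639*(1/61180)) - 2448484 = (-1138343/3216 + 1211639/61180) - 2448484 = -16436798429/49188720 - 2448484 = -120454230698909/49188720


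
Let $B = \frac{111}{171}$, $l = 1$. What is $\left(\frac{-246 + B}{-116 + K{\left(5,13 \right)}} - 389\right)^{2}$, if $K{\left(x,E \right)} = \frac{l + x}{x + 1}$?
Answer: $\frac{257233581124}{1718721} \approx 1.4967 \cdot 10^{5}$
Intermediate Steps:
$K{\left(x,E \right)} = 1$ ($K{\left(x,E \right)} = \frac{1 + x}{x + 1} = \frac{1 + x}{1 + x} = 1$)
$B = \frac{37}{57}$ ($B = 111 \cdot \frac{1}{171} = \frac{37}{57} \approx 0.64912$)
$\left(\frac{-246 + B}{-116 + K{\left(5,13 \right)}} - 389\right)^{2} = \left(\frac{-246 + \frac{37}{57}}{-116 + 1} - 389\right)^{2} = \left(- \frac{13985}{57 \left(-115\right)} - 389\right)^{2} = \left(\left(- \frac{13985}{57}\right) \left(- \frac{1}{115}\right) - 389\right)^{2} = \left(\frac{2797}{1311} - 389\right)^{2} = \left(- \frac{507182}{1311}\right)^{2} = \frac{257233581124}{1718721}$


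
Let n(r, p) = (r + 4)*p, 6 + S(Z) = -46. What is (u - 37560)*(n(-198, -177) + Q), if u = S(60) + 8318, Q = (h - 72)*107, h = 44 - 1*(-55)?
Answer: -1090527738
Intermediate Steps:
h = 99 (h = 44 + 55 = 99)
S(Z) = -52 (S(Z) = -6 - 46 = -52)
Q = 2889 (Q = (99 - 72)*107 = 27*107 = 2889)
n(r, p) = p*(4 + r) (n(r, p) = (4 + r)*p = p*(4 + r))
u = 8266 (u = -52 + 8318 = 8266)
(u - 37560)*(n(-198, -177) + Q) = (8266 - 37560)*(-177*(4 - 198) + 2889) = -29294*(-177*(-194) + 2889) = -29294*(34338 + 2889) = -29294*37227 = -1090527738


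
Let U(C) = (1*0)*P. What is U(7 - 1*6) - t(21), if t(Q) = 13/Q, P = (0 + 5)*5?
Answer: -13/21 ≈ -0.61905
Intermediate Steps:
P = 25 (P = 5*5 = 25)
U(C) = 0 (U(C) = (1*0)*25 = 0*25 = 0)
U(7 - 1*6) - t(21) = 0 - 13/21 = -13/21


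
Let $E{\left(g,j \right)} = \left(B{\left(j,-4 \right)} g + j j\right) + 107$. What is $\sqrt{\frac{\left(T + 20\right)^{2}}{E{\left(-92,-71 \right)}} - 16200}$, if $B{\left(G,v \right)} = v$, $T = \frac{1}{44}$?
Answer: $\frac{i \sqrt{238565117718781}}{121352} \approx 127.28 i$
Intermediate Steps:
$T = \frac{1}{44} \approx 0.022727$
$E{\left(g,j \right)} = 107 + j^{2} - 4 g$ ($E{\left(g,j \right)} = \left(- 4 g + j j\right) + 107 = \left(- 4 g + j^{2}\right) + 107 = \left(j^{2} - 4 g\right) + 107 = 107 + j^{2} - 4 g$)
$\sqrt{\frac{\left(T + 20\right)^{2}}{E{\left(-92,-71 \right)}} - 16200} = \sqrt{\frac{\left(\frac{1}{44} + 20\right)^{2}}{107 + \left(-71\right)^{2} - -368} - 16200} = \sqrt{\frac{\left(\frac{881}{44}\right)^{2}}{107 + 5041 + 368} - 16200} = \sqrt{\frac{776161}{1936 \cdot 5516} - 16200} = \sqrt{\frac{776161}{1936} \cdot \frac{1}{5516} - 16200} = \sqrt{\frac{776161}{10678976} - 16200} = \sqrt{- \frac{172998635039}{10678976}} = \frac{i \sqrt{238565117718781}}{121352}$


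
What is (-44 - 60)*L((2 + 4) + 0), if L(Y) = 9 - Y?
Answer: -312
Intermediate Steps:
(-44 - 60)*L((2 + 4) + 0) = (-44 - 60)*(9 - ((2 + 4) + 0)) = -104*(9 - (6 + 0)) = -104*(9 - 1*6) = -104*(9 - 6) = -104*3 = -312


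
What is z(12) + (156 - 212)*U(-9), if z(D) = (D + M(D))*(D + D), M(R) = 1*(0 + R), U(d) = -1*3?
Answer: 744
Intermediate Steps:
U(d) = -3
M(R) = R (M(R) = 1*R = R)
z(D) = 4*D**2 (z(D) = (D + D)*(D + D) = (2*D)*(2*D) = 4*D**2)
z(12) + (156 - 212)*U(-9) = 4*12**2 + (156 - 212)*(-3) = 4*144 - 56*(-3) = 576 + 168 = 744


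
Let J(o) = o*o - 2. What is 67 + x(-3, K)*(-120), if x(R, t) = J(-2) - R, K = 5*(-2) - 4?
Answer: -533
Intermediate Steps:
J(o) = -2 + o² (J(o) = o² - 2 = -2 + o²)
K = -14 (K = -10 - 4 = -14)
x(R, t) = 2 - R (x(R, t) = (-2 + (-2)²) - R = (-2 + 4) - R = 2 - R)
67 + x(-3, K)*(-120) = 67 + (2 - 1*(-3))*(-120) = 67 + (2 + 3)*(-120) = 67 + 5*(-120) = 67 - 600 = -533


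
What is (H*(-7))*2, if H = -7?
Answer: 98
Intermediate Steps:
(H*(-7))*2 = -7*(-7)*2 = 49*2 = 98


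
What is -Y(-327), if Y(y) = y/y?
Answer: -1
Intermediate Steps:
Y(y) = 1
-Y(-327) = -1*1 = -1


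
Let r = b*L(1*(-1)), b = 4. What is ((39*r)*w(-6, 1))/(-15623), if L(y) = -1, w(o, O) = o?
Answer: -936/15623 ≈ -0.059912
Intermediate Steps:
r = -4 (r = 4*(-1) = -4)
((39*r)*w(-6, 1))/(-15623) = ((39*(-4))*(-6))/(-15623) = -156*(-6)*(-1/15623) = 936*(-1/15623) = -936/15623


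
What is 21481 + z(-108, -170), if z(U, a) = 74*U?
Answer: 13489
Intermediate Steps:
21481 + z(-108, -170) = 21481 + 74*(-108) = 21481 - 7992 = 13489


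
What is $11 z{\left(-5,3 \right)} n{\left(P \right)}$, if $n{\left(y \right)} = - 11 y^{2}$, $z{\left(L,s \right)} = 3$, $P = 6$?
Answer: $-13068$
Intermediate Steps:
$11 z{\left(-5,3 \right)} n{\left(P \right)} = 11 \cdot 3 \left(- 11 \cdot 6^{2}\right) = 33 \left(\left(-11\right) 36\right) = 33 \left(-396\right) = -13068$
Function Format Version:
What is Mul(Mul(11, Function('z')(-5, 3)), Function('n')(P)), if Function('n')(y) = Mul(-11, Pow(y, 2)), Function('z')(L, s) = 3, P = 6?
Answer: -13068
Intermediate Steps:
Mul(Mul(11, Function('z')(-5, 3)), Function('n')(P)) = Mul(Mul(11, 3), Mul(-11, Pow(6, 2))) = Mul(33, Mul(-11, 36)) = Mul(33, -396) = -13068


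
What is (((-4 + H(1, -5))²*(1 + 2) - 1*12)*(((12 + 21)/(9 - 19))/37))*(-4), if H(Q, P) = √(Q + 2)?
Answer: 594/37 - 1584*√3/185 ≈ 1.2240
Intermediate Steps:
H(Q, P) = √(2 + Q)
(((-4 + H(1, -5))²*(1 + 2) - 1*12)*(((12 + 21)/(9 - 19))/37))*(-4) = (((-4 + √(2 + 1))²*(1 + 2) - 1*12)*(((12 + 21)/(9 - 19))/37))*(-4) = (((-4 + √3)²*3 - 12)*((33/(-10))*(1/37)))*(-4) = ((3*(-4 + √3)² - 12)*((33*(-⅒))*(1/37)))*(-4) = ((-12 + 3*(-4 + √3)²)*(-33/10*1/37))*(-4) = ((-12 + 3*(-4 + √3)²)*(-33/370))*(-4) = (198/185 - 99*(-4 + √3)²/370)*(-4) = -792/185 + 198*(-4 + √3)²/185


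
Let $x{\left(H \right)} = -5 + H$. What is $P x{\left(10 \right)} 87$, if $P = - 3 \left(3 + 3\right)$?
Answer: $-7830$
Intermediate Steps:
$P = -18$ ($P = \left(-3\right) 6 = -18$)
$P x{\left(10 \right)} 87 = - 18 \left(-5 + 10\right) 87 = \left(-18\right) 5 \cdot 87 = \left(-90\right) 87 = -7830$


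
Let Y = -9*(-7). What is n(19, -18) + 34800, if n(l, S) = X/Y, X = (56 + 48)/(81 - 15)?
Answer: 72349252/2079 ≈ 34800.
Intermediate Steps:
X = 52/33 (X = 104/66 = 104*(1/66) = 52/33 ≈ 1.5758)
Y = 63
n(l, S) = 52/2079 (n(l, S) = (52/33)/63 = (52/33)*(1/63) = 52/2079)
n(19, -18) + 34800 = 52/2079 + 34800 = 72349252/2079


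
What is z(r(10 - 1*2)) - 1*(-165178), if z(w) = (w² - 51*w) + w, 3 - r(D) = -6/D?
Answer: 2640073/16 ≈ 1.6500e+5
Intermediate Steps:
r(D) = 3 + 6/D (r(D) = 3 - (-6)/D = 3 + 6/D)
z(w) = w² - 50*w
z(r(10 - 1*2)) - 1*(-165178) = (3 + 6/(10 - 1*2))*(-50 + (3 + 6/(10 - 1*2))) - 1*(-165178) = (3 + 6/(10 - 2))*(-50 + (3 + 6/(10 - 2))) + 165178 = (3 + 6/8)*(-50 + (3 + 6/8)) + 165178 = (3 + 6*(⅛))*(-50 + (3 + 6*(⅛))) + 165178 = (3 + ¾)*(-50 + (3 + ¾)) + 165178 = 15*(-50 + 15/4)/4 + 165178 = (15/4)*(-185/4) + 165178 = -2775/16 + 165178 = 2640073/16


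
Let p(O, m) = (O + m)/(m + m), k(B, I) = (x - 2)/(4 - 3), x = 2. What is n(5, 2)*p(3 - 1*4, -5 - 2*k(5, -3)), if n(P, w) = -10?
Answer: -6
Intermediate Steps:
k(B, I) = 0 (k(B, I) = (2 - 2)/(4 - 3) = 0/1 = 0*1 = 0)
p(O, m) = (O + m)/(2*m) (p(O, m) = (O + m)/((2*m)) = (O + m)*(1/(2*m)) = (O + m)/(2*m))
n(5, 2)*p(3 - 1*4, -5 - 2*k(5, -3)) = -5*((3 - 1*4) + (-5 - 2*0))/(-5 - 2*0) = -5*((3 - 4) + (-5 + 0))/(-5 + 0) = -5*(-1 - 5)/(-5) = -5*(-1)*(-6)/5 = -10*⅗ = -6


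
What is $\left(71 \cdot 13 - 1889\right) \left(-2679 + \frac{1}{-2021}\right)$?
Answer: $\frac{5230175160}{2021} \approx 2.5879 \cdot 10^{6}$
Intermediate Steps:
$\left(71 \cdot 13 - 1889\right) \left(-2679 + \frac{1}{-2021}\right) = \left(923 - 1889\right) \left(-2679 - \frac{1}{2021}\right) = \left(-966\right) \left(- \frac{5414260}{2021}\right) = \frac{5230175160}{2021}$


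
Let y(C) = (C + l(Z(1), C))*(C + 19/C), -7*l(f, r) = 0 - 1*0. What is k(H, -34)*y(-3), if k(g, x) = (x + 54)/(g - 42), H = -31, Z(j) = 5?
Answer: -560/73 ≈ -7.6712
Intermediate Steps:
l(f, r) = 0 (l(f, r) = -(0 - 1*0)/7 = -(0 + 0)/7 = -⅐*0 = 0)
k(g, x) = (54 + x)/(-42 + g)
y(C) = C*(C + 19/C) (y(C) = (C + 0)*(C + 19/C) = C*(C + 19/C))
k(H, -34)*y(-3) = ((54 - 34)/(-42 - 31))*(19 + (-3)²) = (20/(-73))*(19 + 9) = -1/73*20*28 = -20/73*28 = -560/73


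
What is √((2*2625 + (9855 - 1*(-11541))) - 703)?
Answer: √25943 ≈ 161.07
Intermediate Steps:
√((2*2625 + (9855 - 1*(-11541))) - 703) = √((5250 + (9855 + 11541)) - 703) = √((5250 + 21396) - 703) = √(26646 - 703) = √25943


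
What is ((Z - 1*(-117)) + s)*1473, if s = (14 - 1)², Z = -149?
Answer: 201801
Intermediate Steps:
s = 169 (s = 13² = 169)
((Z - 1*(-117)) + s)*1473 = ((-149 - 1*(-117)) + 169)*1473 = ((-149 + 117) + 169)*1473 = (-32 + 169)*1473 = 137*1473 = 201801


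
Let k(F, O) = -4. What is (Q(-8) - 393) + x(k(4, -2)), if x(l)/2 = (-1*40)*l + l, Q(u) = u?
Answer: -89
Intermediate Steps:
x(l) = -78*l (x(l) = 2*((-1*40)*l + l) = 2*(-40*l + l) = 2*(-39*l) = -78*l)
(Q(-8) - 393) + x(k(4, -2)) = (-8 - 393) - 78*(-4) = -401 + 312 = -89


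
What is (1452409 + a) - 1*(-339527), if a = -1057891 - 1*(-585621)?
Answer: 1319666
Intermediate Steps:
a = -472270 (a = -1057891 + 585621 = -472270)
(1452409 + a) - 1*(-339527) = (1452409 - 472270) - 1*(-339527) = 980139 + 339527 = 1319666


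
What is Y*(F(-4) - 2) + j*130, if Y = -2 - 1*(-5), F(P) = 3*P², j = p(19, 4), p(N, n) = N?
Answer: 2608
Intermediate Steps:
j = 19
Y = 3 (Y = -2 + 5 = 3)
Y*(F(-4) - 2) + j*130 = 3*(3*(-4)² - 2) + 19*130 = 3*(3*16 - 2) + 2470 = 3*(48 - 2) + 2470 = 3*46 + 2470 = 138 + 2470 = 2608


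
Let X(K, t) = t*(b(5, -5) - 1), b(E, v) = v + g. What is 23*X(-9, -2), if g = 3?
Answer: 138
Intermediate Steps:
b(E, v) = 3 + v (b(E, v) = v + 3 = 3 + v)
X(K, t) = -3*t (X(K, t) = t*((3 - 5) - 1) = t*(-2 - 1) = t*(-3) = -3*t)
23*X(-9, -2) = 23*(-3*(-2)) = 23*6 = 138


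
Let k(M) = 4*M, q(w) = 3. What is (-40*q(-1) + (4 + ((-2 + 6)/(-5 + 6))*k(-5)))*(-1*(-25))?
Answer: -4900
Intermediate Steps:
(-40*q(-1) + (4 + ((-2 + 6)/(-5 + 6))*k(-5)))*(-1*(-25)) = (-40*3 + (4 + ((-2 + 6)/(-5 + 6))*(4*(-5))))*(-1*(-25)) = (-120 + (4 + (4/1)*(-20)))*25 = (-120 + (4 + (4*1)*(-20)))*25 = (-120 + (4 + 4*(-20)))*25 = (-120 + (4 - 80))*25 = (-120 - 76)*25 = -196*25 = -4900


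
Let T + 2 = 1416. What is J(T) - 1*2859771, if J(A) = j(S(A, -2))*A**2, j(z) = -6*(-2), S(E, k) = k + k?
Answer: 21132981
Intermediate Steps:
T = 1414 (T = -2 + 1416 = 1414)
S(E, k) = 2*k
j(z) = 12
J(A) = 12*A**2
J(T) - 1*2859771 = 12*1414**2 - 1*2859771 = 12*1999396 - 2859771 = 23992752 - 2859771 = 21132981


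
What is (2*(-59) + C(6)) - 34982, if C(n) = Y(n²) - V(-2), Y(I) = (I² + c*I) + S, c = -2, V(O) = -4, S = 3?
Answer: -33869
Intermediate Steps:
Y(I) = 3 + I² - 2*I (Y(I) = (I² - 2*I) + 3 = 3 + I² - 2*I)
C(n) = 7 + n⁴ - 2*n² (C(n) = (3 + (n²)² - 2*n²) - 1*(-4) = (3 + n⁴ - 2*n²) + 4 = 7 + n⁴ - 2*n²)
(2*(-59) + C(6)) - 34982 = (2*(-59) + (7 + 6⁴ - 2*6²)) - 34982 = (-118 + (7 + 1296 - 2*36)) - 34982 = (-118 + (7 + 1296 - 72)) - 34982 = (-118 + 1231) - 34982 = 1113 - 34982 = -33869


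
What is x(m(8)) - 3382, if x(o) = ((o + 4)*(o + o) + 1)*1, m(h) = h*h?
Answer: 5323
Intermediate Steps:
m(h) = h²
x(o) = 1 + 2*o*(4 + o) (x(o) = ((4 + o)*(2*o) + 1)*1 = (2*o*(4 + o) + 1)*1 = (1 + 2*o*(4 + o))*1 = 1 + 2*o*(4 + o))
x(m(8)) - 3382 = (1 + 2*(8²)² + 8*8²) - 3382 = (1 + 2*64² + 8*64) - 3382 = (1 + 2*4096 + 512) - 3382 = (1 + 8192 + 512) - 3382 = 8705 - 3382 = 5323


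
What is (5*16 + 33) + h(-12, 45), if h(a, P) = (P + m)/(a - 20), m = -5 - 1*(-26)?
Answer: 1775/16 ≈ 110.94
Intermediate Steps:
m = 21 (m = -5 + 26 = 21)
h(a, P) = (21 + P)/(-20 + a) (h(a, P) = (P + 21)/(a - 20) = (21 + P)/(-20 + a))
(5*16 + 33) + h(-12, 45) = (5*16 + 33) + (21 + 45)/(-20 - 12) = (80 + 33) + 66/(-32) = 113 - 1/32*66 = 113 - 33/16 = 1775/16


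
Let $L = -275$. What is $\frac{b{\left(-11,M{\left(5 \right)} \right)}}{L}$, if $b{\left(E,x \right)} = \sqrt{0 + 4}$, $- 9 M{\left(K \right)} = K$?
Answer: $- \frac{2}{275} \approx -0.0072727$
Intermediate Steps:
$M{\left(K \right)} = - \frac{K}{9}$
$b{\left(E,x \right)} = 2$ ($b{\left(E,x \right)} = \sqrt{4} = 2$)
$\frac{b{\left(-11,M{\left(5 \right)} \right)}}{L} = \frac{2}{-275} = 2 \left(- \frac{1}{275}\right) = - \frac{2}{275}$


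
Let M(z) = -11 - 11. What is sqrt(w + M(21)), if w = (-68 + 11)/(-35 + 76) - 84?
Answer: I*sqrt(180523)/41 ≈ 10.363*I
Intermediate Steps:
M(z) = -22
w = -3501/41 (w = -57/41 - 84 = -3501/41 ≈ -85.390)
sqrt(w + M(21)) = sqrt(-3501/41 - 22) = sqrt(-4403/41) = I*sqrt(180523)/41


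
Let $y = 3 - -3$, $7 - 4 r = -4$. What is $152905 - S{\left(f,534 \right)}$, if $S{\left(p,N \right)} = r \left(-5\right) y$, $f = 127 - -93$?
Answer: $\frac{305975}{2} \approx 1.5299 \cdot 10^{5}$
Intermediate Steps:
$r = \frac{11}{4}$ ($r = \frac{7}{4} - -1 = \frac{7}{4} + 1 = \frac{11}{4} \approx 2.75$)
$y = 6$ ($y = 3 + 3 = 6$)
$f = 220$ ($f = 127 + 93 = 220$)
$S{\left(p,N \right)} = - \frac{165}{2}$ ($S{\left(p,N \right)} = \frac{11}{4} \left(-5\right) 6 = \left(- \frac{55}{4}\right) 6 = - \frac{165}{2}$)
$152905 - S{\left(f,534 \right)} = 152905 - - \frac{165}{2} = 152905 + \frac{165}{2} = \frac{305975}{2}$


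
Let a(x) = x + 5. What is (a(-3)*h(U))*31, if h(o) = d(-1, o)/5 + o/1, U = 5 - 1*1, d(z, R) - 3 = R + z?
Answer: 1612/5 ≈ 322.40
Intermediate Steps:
d(z, R) = 3 + R + z (d(z, R) = 3 + (R + z) = 3 + R + z)
a(x) = 5 + x
U = 4 (U = 5 - 1 = 4)
h(o) = ⅖ + 6*o/5 (h(o) = (3 + o - 1)/5 + o/1 = (2 + o)*(⅕) + o*1 = (⅖ + o/5) + o = ⅖ + 6*o/5)
(a(-3)*h(U))*31 = ((5 - 3)*(⅖ + (6/5)*4))*31 = (2*(⅖ + 24/5))*31 = (2*(26/5))*31 = (52/5)*31 = 1612/5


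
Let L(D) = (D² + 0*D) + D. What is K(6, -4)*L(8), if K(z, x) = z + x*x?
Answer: 1584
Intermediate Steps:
L(D) = D + D² (L(D) = (D² + 0) + D = D² + D = D + D²)
K(z, x) = z + x²
K(6, -4)*L(8) = (6 + (-4)²)*(8*(1 + 8)) = (6 + 16)*(8*9) = 22*72 = 1584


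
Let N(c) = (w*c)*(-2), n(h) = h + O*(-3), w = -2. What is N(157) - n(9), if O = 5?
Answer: 634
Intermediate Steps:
n(h) = -15 + h (n(h) = h + 5*(-3) = h - 15 = -15 + h)
N(c) = 4*c (N(c) = -2*c*(-2) = 4*c)
N(157) - n(9) = 4*157 - (-15 + 9) = 628 - 1*(-6) = 628 + 6 = 634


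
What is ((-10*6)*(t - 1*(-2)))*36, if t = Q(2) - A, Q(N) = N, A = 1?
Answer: -6480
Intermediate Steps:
t = 1 (t = 2 - 1 = 1)
((-10*6)*(t - 1*(-2)))*36 = ((-10*6)*(1 - 1*(-2)))*36 = -60*(1 + 2)*36 = -60*3*36 = -180*36 = -6480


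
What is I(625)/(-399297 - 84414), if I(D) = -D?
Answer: 625/483711 ≈ 0.0012921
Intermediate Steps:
I(625)/(-399297 - 84414) = (-1*625)/(-399297 - 84414) = -625/(-483711) = -625*(-1/483711) = 625/483711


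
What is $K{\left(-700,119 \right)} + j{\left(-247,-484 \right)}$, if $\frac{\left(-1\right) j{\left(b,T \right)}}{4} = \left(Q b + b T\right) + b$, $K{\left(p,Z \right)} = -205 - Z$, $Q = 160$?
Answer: $-319448$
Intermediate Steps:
$j{\left(b,T \right)} = - 644 b - 4 T b$ ($j{\left(b,T \right)} = - 4 \left(\left(160 b + b T\right) + b\right) = - 4 \left(\left(160 b + T b\right) + b\right) = - 4 \left(161 b + T b\right) = - 644 b - 4 T b$)
$K{\left(-700,119 \right)} + j{\left(-247,-484 \right)} = \left(-205 - 119\right) - - 988 \left(161 - 484\right) = \left(-205 - 119\right) - \left(-988\right) \left(-323\right) = -324 - 319124 = -319448$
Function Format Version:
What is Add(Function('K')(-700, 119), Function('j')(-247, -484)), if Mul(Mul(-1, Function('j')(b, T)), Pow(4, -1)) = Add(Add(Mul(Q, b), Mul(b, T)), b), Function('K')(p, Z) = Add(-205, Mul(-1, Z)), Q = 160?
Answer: -319448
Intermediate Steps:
Function('j')(b, T) = Add(Mul(-644, b), Mul(-4, T, b)) (Function('j')(b, T) = Mul(-4, Add(Add(Mul(160, b), Mul(b, T)), b)) = Mul(-4, Add(Add(Mul(160, b), Mul(T, b)), b)) = Mul(-4, Add(Mul(161, b), Mul(T, b))) = Add(Mul(-644, b), Mul(-4, T, b)))
Add(Function('K')(-700, 119), Function('j')(-247, -484)) = Add(Add(-205, Mul(-1, 119)), Mul(-4, -247, Add(161, -484))) = Add(Add(-205, -119), Mul(-4, -247, -323)) = Add(-324, -319124) = -319448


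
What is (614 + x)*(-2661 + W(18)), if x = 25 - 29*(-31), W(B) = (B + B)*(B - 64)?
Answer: -6639546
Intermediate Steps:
W(B) = 2*B*(-64 + B) (W(B) = (2*B)*(-64 + B) = 2*B*(-64 + B))
x = 924 (x = 25 + 899 = 924)
(614 + x)*(-2661 + W(18)) = (614 + 924)*(-2661 + 2*18*(-64 + 18)) = 1538*(-2661 + 2*18*(-46)) = 1538*(-2661 - 1656) = 1538*(-4317) = -6639546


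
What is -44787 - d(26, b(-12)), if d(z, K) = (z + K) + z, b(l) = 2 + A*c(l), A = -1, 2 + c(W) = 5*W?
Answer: -44903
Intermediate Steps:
c(W) = -2 + 5*W
b(l) = 4 - 5*l (b(l) = 2 - (-2 + 5*l) = 2 + (2 - 5*l) = 4 - 5*l)
d(z, K) = K + 2*z (d(z, K) = (K + z) + z = K + 2*z)
-44787 - d(26, b(-12)) = -44787 - ((4 - 5*(-12)) + 2*26) = -44787 - ((4 + 60) + 52) = -44787 - (64 + 52) = -44787 - 1*116 = -44787 - 116 = -44903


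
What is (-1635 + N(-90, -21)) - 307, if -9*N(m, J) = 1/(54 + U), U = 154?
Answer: -3635425/1872 ≈ -1942.0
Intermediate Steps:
N(m, J) = -1/1872 (N(m, J) = -1/(9*(54 + 154)) = -⅑/208 = -⅑*1/208 = -1/1872)
(-1635 + N(-90, -21)) - 307 = (-1635 - 1/1872) - 307 = -3060721/1872 - 307 = -3635425/1872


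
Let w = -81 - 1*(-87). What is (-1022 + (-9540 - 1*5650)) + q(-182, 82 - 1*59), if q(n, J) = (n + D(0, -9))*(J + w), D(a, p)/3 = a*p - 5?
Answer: -21925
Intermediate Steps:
w = 6 (w = -81 + 87 = 6)
D(a, p) = -15 + 3*a*p (D(a, p) = 3*(a*p - 5) = 3*(-5 + a*p) = -15 + 3*a*p)
q(n, J) = (-15 + n)*(6 + J) (q(n, J) = (n + (-15 + 3*0*(-9)))*(J + 6) = (n + (-15 + 0))*(6 + J) = (n - 15)*(6 + J) = (-15 + n)*(6 + J))
(-1022 + (-9540 - 1*5650)) + q(-182, 82 - 1*59) = (-1022 + (-9540 - 1*5650)) + (-90 - 15*(82 - 1*59) + 6*(-182) + (82 - 1*59)*(-182)) = (-1022 + (-9540 - 5650)) + (-90 - 15*(82 - 59) - 1092 + (82 - 59)*(-182)) = (-1022 - 15190) + (-90 - 15*23 - 1092 + 23*(-182)) = -16212 + (-90 - 345 - 1092 - 4186) = -16212 - 5713 = -21925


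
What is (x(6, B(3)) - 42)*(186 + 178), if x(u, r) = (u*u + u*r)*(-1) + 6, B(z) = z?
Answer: -32760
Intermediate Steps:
x(u, r) = 6 - u² - r*u (x(u, r) = (u² + r*u)*(-1) + 6 = (-u² - r*u) + 6 = 6 - u² - r*u)
(x(6, B(3)) - 42)*(186 + 178) = ((6 - 1*6² - 1*3*6) - 42)*(186 + 178) = ((6 - 1*36 - 18) - 42)*364 = ((6 - 36 - 18) - 42)*364 = (-48 - 42)*364 = -90*364 = -32760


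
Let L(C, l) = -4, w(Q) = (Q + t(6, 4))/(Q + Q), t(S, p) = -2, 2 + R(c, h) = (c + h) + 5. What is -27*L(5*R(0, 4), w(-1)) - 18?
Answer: 90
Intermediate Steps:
R(c, h) = 3 + c + h (R(c, h) = -2 + ((c + h) + 5) = -2 + (5 + c + h) = 3 + c + h)
w(Q) = (-2 + Q)/(2*Q) (w(Q) = (Q - 2)/(Q + Q) = (-2 + Q)/((2*Q)) = (-2 + Q)*(1/(2*Q)) = (-2 + Q)/(2*Q))
-27*L(5*R(0, 4), w(-1)) - 18 = -27*(-4) - 18 = 108 - 18 = 90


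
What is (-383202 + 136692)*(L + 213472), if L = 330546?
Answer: -134105877180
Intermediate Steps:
(-383202 + 136692)*(L + 213472) = (-383202 + 136692)*(330546 + 213472) = -246510*544018 = -134105877180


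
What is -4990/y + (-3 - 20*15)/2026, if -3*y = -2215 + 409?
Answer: -5146073/609826 ≈ -8.4386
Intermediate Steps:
y = 602 (y = -(-2215 + 409)/3 = -⅓*(-1806) = 602)
-4990/y + (-3 - 20*15)/2026 = -4990/602 + (-3 - 20*15)/2026 = -4990*1/602 + (-3 - 300)*(1/2026) = -2495/301 - 303*1/2026 = -2495/301 - 303/2026 = -5146073/609826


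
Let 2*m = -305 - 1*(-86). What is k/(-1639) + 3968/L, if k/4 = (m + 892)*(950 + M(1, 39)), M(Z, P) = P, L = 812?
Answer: -626774822/332717 ≈ -1883.8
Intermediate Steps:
m = -219/2 (m = (-305 - 1*(-86))/2 = (-305 + 86)/2 = (1/2)*(-219) = -219/2 ≈ -109.50)
k = 3095570 (k = 4*((-219/2 + 892)*(950 + 39)) = 4*((1565/2)*989) = 4*(1547785/2) = 3095570)
k/(-1639) + 3968/L = 3095570/(-1639) + 3968/812 = 3095570*(-1/1639) + 3968*(1/812) = -3095570/1639 + 992/203 = -626774822/332717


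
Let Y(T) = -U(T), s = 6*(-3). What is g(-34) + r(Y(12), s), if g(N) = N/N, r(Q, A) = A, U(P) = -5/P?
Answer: -17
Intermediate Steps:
s = -18
Y(T) = 5/T (Y(T) = -(-5)/T = 5/T)
g(N) = 1
g(-34) + r(Y(12), s) = 1 - 18 = -17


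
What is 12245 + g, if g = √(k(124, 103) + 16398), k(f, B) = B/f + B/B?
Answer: 12245 + √63040949/62 ≈ 12373.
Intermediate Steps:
k(f, B) = 1 + B/f (k(f, B) = B/f + 1 = 1 + B/f)
g = √63040949/62 (g = √((103 + 124)/124 + 16398) = √((1/124)*227 + 16398) = √(227/124 + 16398) = √(2033579/124) = √63040949/62 ≈ 128.06)
12245 + g = 12245 + √63040949/62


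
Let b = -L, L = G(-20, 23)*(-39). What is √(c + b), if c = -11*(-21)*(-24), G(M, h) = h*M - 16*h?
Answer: 6*I*√1051 ≈ 194.51*I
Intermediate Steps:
G(M, h) = -16*h + M*h (G(M, h) = M*h - 16*h = -16*h + M*h)
c = -5544 (c = 231*(-24) = -5544)
L = 32292 (L = (23*(-16 - 20))*(-39) = (23*(-36))*(-39) = -828*(-39) = 32292)
b = -32292 (b = -1*32292 = -32292)
√(c + b) = √(-5544 - 32292) = √(-37836) = 6*I*√1051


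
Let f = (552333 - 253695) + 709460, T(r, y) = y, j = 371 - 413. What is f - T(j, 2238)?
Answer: 1005860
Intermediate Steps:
j = -42
f = 1008098 (f = 298638 + 709460 = 1008098)
f - T(j, 2238) = 1008098 - 1*2238 = 1008098 - 2238 = 1005860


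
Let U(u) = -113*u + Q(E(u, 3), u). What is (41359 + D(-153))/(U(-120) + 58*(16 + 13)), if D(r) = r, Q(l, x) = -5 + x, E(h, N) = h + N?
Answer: 41206/15117 ≈ 2.7258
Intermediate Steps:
E(h, N) = N + h
U(u) = -5 - 112*u (U(u) = -113*u + (-5 + u) = -5 - 112*u)
(41359 + D(-153))/(U(-120) + 58*(16 + 13)) = (41359 - 153)/((-5 - 112*(-120)) + 58*(16 + 13)) = 41206/((-5 + 13440) + 58*29) = 41206/(13435 + 1682) = 41206/15117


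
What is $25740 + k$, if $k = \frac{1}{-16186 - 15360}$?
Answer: $\frac{811994039}{31546} \approx 25740.0$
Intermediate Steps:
$k = - \frac{1}{31546}$ ($k = \frac{1}{-31546} = - \frac{1}{31546} \approx -3.17 \cdot 10^{-5}$)
$25740 + k = 25740 - \frac{1}{31546} = \frac{811994039}{31546}$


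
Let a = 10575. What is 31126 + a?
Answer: 41701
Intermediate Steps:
31126 + a = 31126 + 10575 = 41701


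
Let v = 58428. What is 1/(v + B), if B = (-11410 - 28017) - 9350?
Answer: 1/9651 ≈ 0.00010362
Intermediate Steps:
B = -48777 (B = -39427 - 9350 = -48777)
1/(v + B) = 1/(58428 - 48777) = 1/9651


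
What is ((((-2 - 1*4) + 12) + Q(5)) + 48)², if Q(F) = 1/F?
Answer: 73441/25 ≈ 2937.6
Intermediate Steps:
((((-2 - 1*4) + 12) + Q(5)) + 48)² = ((((-2 - 1*4) + 12) + 1/5) + 48)² = ((((-2 - 4) + 12) + ⅕) + 48)² = (((-6 + 12) + ⅕) + 48)² = ((6 + ⅕) + 48)² = (31/5 + 48)² = (271/5)² = 73441/25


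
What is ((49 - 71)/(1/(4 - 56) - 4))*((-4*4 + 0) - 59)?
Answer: -7800/19 ≈ -410.53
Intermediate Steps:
((49 - 71)/(1/(4 - 56) - 4))*((-4*4 + 0) - 59) = (-22/(1/(-52) - 4))*((-16 + 0) - 59) = (-22/(-1/52 - 4))*(-16 - 59) = -22/(-209/52)*(-75) = -22*(-52/209)*(-75) = (104/19)*(-75) = -7800/19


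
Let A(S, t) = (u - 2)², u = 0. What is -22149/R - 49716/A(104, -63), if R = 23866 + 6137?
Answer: -124309812/10001 ≈ -12430.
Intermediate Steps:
A(S, t) = 4 (A(S, t) = (0 - 2)² = (-2)² = 4)
R = 30003
-22149/R - 49716/A(104, -63) = -22149/30003 - 49716/4 = -22149*1/30003 - 49716*¼ = -7383/10001 - 12429 = -124309812/10001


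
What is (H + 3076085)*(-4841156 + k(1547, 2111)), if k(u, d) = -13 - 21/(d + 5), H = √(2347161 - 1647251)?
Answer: -31511149043158125/2116 - 10243913625*√699910/2116 ≈ -1.4896e+13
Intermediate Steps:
H = √699910 ≈ 836.61
k(u, d) = -13 - 21/(5 + d)
(H + 3076085)*(-4841156 + k(1547, 2111)) = (√699910 + 3076085)*(-4841156 + (-86 - 13*2111)/(5 + 2111)) = (3076085 + √699910)*(-4841156 + (-86 - 27443)/2116) = (3076085 + √699910)*(-4841156 + (1/2116)*(-27529)) = (3076085 + √699910)*(-4841156 - 27529/2116) = (3076085 + √699910)*(-10243913625/2116) = -31511149043158125/2116 - 10243913625*√699910/2116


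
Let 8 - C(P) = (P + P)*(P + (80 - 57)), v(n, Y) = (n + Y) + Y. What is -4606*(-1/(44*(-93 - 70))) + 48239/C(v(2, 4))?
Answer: -535235/7172 ≈ -74.628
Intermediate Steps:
v(n, Y) = n + 2*Y (v(n, Y) = (Y + n) + Y = n + 2*Y)
C(P) = 8 - 2*P*(23 + P) (C(P) = 8 - (P + P)*(P + (80 - 57)) = 8 - 2*P*(P + 23) = 8 - 2*P*(23 + P))
-4606*(-1/(44*(-93 - 70))) + 48239/C(v(2, 4)) = -4606*(-1/(44*(-93 - 70))) + 48239/(8 - 46*(2 + 2*4) - 2*(2 + 2*4)**2) = -4606/((-163*(-44))) + 48239/(8 - 46*(2 + 8) - 2*(2 + 8)**2) = -4606/7172 + 48239/(8 - 46*10 - 2*10**2) = -4606*1/7172 + 48239/(8 - 460 - 2*100) = -2303/3586 + 48239/(8 - 460 - 200) = -2303/3586 + 48239/(-652) = -2303/3586 + 48239*(-1/652) = -2303/3586 - 48239/652 = -535235/7172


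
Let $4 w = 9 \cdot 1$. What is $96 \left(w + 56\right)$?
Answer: $5592$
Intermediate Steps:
$w = \frac{9}{4}$ ($w = \frac{9 \cdot 1}{4} = \frac{1}{4} \cdot 9 = \frac{9}{4} \approx 2.25$)
$96 \left(w + 56\right) = 96 \left(\frac{9}{4} + 56\right) = 96 \cdot \frac{233}{4} = 5592$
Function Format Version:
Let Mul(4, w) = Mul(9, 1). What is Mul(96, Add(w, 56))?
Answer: 5592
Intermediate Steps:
w = Rational(9, 4) (w = Mul(Rational(1, 4), Mul(9, 1)) = Mul(Rational(1, 4), 9) = Rational(9, 4) ≈ 2.2500)
Mul(96, Add(w, 56)) = Mul(96, Add(Rational(9, 4), 56)) = Mul(96, Rational(233, 4)) = 5592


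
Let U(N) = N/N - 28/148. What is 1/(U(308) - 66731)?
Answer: -37/2469017 ≈ -1.4986e-5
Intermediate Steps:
U(N) = 30/37 (U(N) = 1 - 28*1/148 = 1 - 7/37 = 30/37)
1/(U(308) - 66731) = 1/(30/37 - 66731) = 1/(-2469017/37) = -37/2469017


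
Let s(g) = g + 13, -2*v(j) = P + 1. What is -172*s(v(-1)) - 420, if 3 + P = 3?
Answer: -2570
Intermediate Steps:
P = 0 (P = -3 + 3 = 0)
v(j) = -1/2 (v(j) = -(0 + 1)/2 = -1/2*1 = -1/2)
s(g) = 13 + g
-172*s(v(-1)) - 420 = -172*(13 - 1/2) - 420 = -172*25/2 - 420 = -2150 - 420 = -2570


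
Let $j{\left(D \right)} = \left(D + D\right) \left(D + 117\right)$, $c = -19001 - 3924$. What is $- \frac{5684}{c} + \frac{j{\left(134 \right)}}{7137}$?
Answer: $\frac{226097944}{23373675} \approx 9.6732$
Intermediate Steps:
$c = -22925$ ($c = -19001 - 3924 = -22925$)
$j{\left(D \right)} = 2 D \left(117 + D\right)$
$- \frac{5684}{c} + \frac{j{\left(134 \right)}}{7137} = - \frac{5684}{-22925} + \frac{2 \cdot 134 \left(117 + 134\right)}{7137} = \left(-5684\right) \left(- \frac{1}{22925}\right) + 2 \cdot 134 \cdot 251 \cdot \frac{1}{7137} = \frac{812}{3275} + 67268 \cdot \frac{1}{7137} = \frac{812}{3275} + \frac{67268}{7137} = \frac{226097944}{23373675}$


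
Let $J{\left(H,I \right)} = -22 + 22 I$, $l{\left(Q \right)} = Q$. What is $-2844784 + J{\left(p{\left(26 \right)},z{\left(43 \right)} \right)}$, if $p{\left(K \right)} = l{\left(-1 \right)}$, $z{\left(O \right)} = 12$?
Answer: $-2844542$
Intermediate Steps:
$p{\left(K \right)} = -1$
$-2844784 + J{\left(p{\left(26 \right)},z{\left(43 \right)} \right)} = -2844784 + \left(-22 + 22 \cdot 12\right) = -2844784 + \left(-22 + 264\right) = -2844784 + 242 = -2844542$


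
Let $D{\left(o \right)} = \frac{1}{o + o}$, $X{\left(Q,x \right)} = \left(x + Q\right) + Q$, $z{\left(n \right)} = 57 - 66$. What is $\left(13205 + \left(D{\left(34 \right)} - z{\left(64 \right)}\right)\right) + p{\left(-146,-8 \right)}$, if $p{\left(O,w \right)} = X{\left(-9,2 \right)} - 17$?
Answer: $\frac{896309}{68} \approx 13181.0$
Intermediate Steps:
$z{\left(n \right)} = -9$ ($z{\left(n \right)} = 57 - 66 = -9$)
$X{\left(Q,x \right)} = x + 2 Q$ ($X{\left(Q,x \right)} = \left(Q + x\right) + Q = x + 2 Q$)
$p{\left(O,w \right)} = -33$ ($p{\left(O,w \right)} = \left(2 + 2 \left(-9\right)\right) - 17 = \left(2 - 18\right) - 17 = -16 - 17 = -33$)
$D{\left(o \right)} = \frac{1}{2 o}$
$\left(13205 + \left(D{\left(34 \right)} - z{\left(64 \right)}\right)\right) + p{\left(-146,-8 \right)} = \left(13205 + \left(\frac{1}{2 \cdot 34} - -9\right)\right) - 33 = \left(13205 + \left(\frac{1}{2} \cdot \frac{1}{34} + 9\right)\right) - 33 = \left(13205 + \left(\frac{1}{68} + 9\right)\right) - 33 = \left(13205 + \frac{613}{68}\right) - 33 = \frac{898553}{68} - 33 = \frac{896309}{68}$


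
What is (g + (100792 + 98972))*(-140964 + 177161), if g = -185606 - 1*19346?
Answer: -187790036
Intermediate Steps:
g = -204952 (g = -185606 - 19346 = -204952)
(g + (100792 + 98972))*(-140964 + 177161) = (-204952 + (100792 + 98972))*(-140964 + 177161) = (-204952 + 199764)*36197 = -5188*36197 = -187790036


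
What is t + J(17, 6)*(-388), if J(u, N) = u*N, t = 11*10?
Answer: -39466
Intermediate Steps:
t = 110
J(u, N) = N*u
t + J(17, 6)*(-388) = 110 + (6*17)*(-388) = 110 + 102*(-388) = 110 - 39576 = -39466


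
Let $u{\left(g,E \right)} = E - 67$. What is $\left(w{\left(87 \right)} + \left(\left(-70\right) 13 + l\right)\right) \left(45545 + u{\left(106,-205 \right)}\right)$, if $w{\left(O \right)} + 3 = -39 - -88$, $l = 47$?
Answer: $-36988041$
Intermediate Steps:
$u{\left(g,E \right)} = -67 + E$
$w{\left(O \right)} = 46$ ($w{\left(O \right)} = -3 - -49 = -3 + \left(-39 + 88\right) = -3 + 49 = 46$)
$\left(w{\left(87 \right)} + \left(\left(-70\right) 13 + l\right)\right) \left(45545 + u{\left(106,-205 \right)}\right) = \left(46 + \left(\left(-70\right) 13 + 47\right)\right) \left(45545 - 272\right) = \left(46 + \left(-910 + 47\right)\right) \left(45545 - 272\right) = \left(46 - 863\right) 45273 = \left(-817\right) 45273 = -36988041$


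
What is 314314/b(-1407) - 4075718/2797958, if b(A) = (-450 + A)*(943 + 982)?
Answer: -100318236353/64947600075 ≈ -1.5446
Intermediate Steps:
b(A) = -866250 + 1925*A (b(A) = (-450 + A)*1925 = -866250 + 1925*A)
314314/b(-1407) - 4075718/2797958 = 314314/(-866250 + 1925*(-1407)) - 4075718/2797958 = 314314/(-866250 - 2708475) - 4075718*1/2797958 = 314314/(-3574725) - 2037859/1398979 = 314314*(-1/3574725) - 2037859/1398979 = -4082/46425 - 2037859/1398979 = -100318236353/64947600075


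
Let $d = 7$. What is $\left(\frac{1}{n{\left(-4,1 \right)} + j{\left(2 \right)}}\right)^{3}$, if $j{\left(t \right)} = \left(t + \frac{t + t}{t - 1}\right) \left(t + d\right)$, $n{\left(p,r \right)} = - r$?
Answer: $\frac{1}{148877} \approx 6.717 \cdot 10^{-6}$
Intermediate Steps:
$j{\left(t \right)} = \left(7 + t\right) \left(t + \frac{2 t}{-1 + t}\right)$ ($j{\left(t \right)} = \left(t + \frac{t + t}{t - 1}\right) \left(t + 7\right) = \left(t + \frac{2 t}{-1 + t}\right) \left(7 + t\right) = \left(7 + t\right) \left(t + \frac{2 t}{-1 + t}\right)$)
$\left(\frac{1}{n{\left(-4,1 \right)} + j{\left(2 \right)}}\right)^{3} = \left(\frac{1}{\left(-1\right) 1 + \frac{2 \left(7 + 2^{2} + 8 \cdot 2\right)}{-1 + 2}}\right)^{3} = \left(\frac{1}{-1 + \frac{2 \left(7 + 4 + 16\right)}{1}}\right)^{3} = \left(\frac{1}{-1 + 2 \cdot 1 \cdot 27}\right)^{3} = \left(\frac{1}{-1 + 54}\right)^{3} = \left(\frac{1}{53}\right)^{3} = \frac{1}{148877}$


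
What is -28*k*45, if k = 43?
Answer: -54180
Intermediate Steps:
-28*k*45 = -28*43*45 = -1204*45 = -54180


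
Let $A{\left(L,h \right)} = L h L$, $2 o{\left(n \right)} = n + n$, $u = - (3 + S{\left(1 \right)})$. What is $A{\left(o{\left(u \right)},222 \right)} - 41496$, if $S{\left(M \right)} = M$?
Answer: $-37944$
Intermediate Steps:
$u = -4$ ($u = - (3 + 1) = \left(-1\right) 4 = -4$)
$o{\left(n \right)} = n$ ($o{\left(n \right)} = \frac{n + n}{2} = \frac{2 n}{2} = n$)
$A{\left(L,h \right)} = h L^{2}$
$A{\left(o{\left(u \right)},222 \right)} - 41496 = 222 \left(-4\right)^{2} - 41496 = 222 \cdot 16 - 41496 = 3552 - 41496 = -37944$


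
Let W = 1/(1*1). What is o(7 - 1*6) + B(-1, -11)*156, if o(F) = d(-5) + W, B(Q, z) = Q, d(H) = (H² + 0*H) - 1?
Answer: -131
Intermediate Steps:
d(H) = -1 + H² (d(H) = (H² + 0) - 1 = H² - 1 = -1 + H²)
W = 1 (W = 1/1 = 1)
o(F) = 25 (o(F) = (-1 + (-5)²) + 1 = (-1 + 25) + 1 = 24 + 1 = 25)
o(7 - 1*6) + B(-1, -11)*156 = 25 - 1*156 = 25 - 156 = -131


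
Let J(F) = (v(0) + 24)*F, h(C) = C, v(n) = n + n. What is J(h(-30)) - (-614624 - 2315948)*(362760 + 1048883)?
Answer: 4136921449076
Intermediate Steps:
v(n) = 2*n
J(F) = 24*F (J(F) = (2*0 + 24)*F = (0 + 24)*F = 24*F)
J(h(-30)) - (-614624 - 2315948)*(362760 + 1048883) = 24*(-30) - (-614624 - 2315948)*(362760 + 1048883) = -720 - (-2930572)*1411643 = -720 - 1*(-4136921449796) = -720 + 4136921449796 = 4136921449076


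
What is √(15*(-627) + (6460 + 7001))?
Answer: 26*√6 ≈ 63.687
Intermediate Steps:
√(15*(-627) + (6460 + 7001)) = √(-9405 + 13461) = √4056 = 26*√6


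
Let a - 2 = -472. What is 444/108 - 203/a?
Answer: 19217/4230 ≈ 4.5430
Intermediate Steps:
a = -470 (a = 2 - 472 = -470)
444/108 - 203/a = 444/108 - 203/(-470) = 444*(1/108) - 203*(-1/470) = 37/9 + 203/470 = 19217/4230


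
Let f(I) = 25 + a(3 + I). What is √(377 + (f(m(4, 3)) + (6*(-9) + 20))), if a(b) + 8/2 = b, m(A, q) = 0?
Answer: √367 ≈ 19.157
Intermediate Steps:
a(b) = -4 + b
f(I) = 24 + I (f(I) = 25 + (-4 + (3 + I)) = 25 + (-1 + I) = 24 + I)
√(377 + (f(m(4, 3)) + (6*(-9) + 20))) = √(377 + ((24 + 0) + (6*(-9) + 20))) = √(377 + (24 + (-54 + 20))) = √(377 + (24 - 34)) = √(377 - 10) = √367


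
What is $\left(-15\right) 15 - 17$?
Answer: $-242$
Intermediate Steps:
$\left(-15\right) 15 - 17 = -225 - 17 = -242$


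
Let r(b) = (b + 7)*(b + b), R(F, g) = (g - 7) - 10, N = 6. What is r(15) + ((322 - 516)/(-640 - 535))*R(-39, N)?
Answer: 773366/1175 ≈ 658.18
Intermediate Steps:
R(F, g) = -17 + g (R(F, g) = (-7 + g) - 10 = -17 + g)
r(b) = 2*b*(7 + b) (r(b) = (7 + b)*(2*b) = 2*b*(7 + b))
r(15) + ((322 - 516)/(-640 - 535))*R(-39, N) = 2*15*(7 + 15) + ((322 - 516)/(-640 - 535))*(-17 + 6) = 2*15*22 - 194/(-1175)*(-11) = 660 - 194*(-1/1175)*(-11) = 660 + (194/1175)*(-11) = 660 - 2134/1175 = 773366/1175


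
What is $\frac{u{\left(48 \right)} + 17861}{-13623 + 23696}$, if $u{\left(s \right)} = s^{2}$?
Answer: $\frac{20165}{10073} \approx 2.0019$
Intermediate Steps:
$\frac{u{\left(48 \right)} + 17861}{-13623 + 23696} = \frac{48^{2} + 17861}{-13623 + 23696} = \frac{2304 + 17861}{10073} = 20165 \cdot \frac{1}{10073} = \frac{20165}{10073}$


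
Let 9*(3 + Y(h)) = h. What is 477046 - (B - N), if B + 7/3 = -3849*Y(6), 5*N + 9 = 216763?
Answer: 7671272/15 ≈ 5.1142e+5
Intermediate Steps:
N = 216754/5 (N = -9/5 + (⅕)*216763 = -9/5 + 216763/5 = 216754/5 ≈ 43351.)
Y(h) = -3 + h/9
B = 26936/3 (B = -7/3 - 3849*(-3 + (⅑)*6) = -7/3 - 3849*(-3 + ⅔) = -7/3 - 3849*(-7/3) = -7/3 + 8981 = 26936/3 ≈ 8978.7)
477046 - (B - N) = 477046 - (26936/3 - 1*216754/5) = 477046 - (26936/3 - 216754/5) = 477046 - 1*(-515582/15) = 477046 + 515582/15 = 7671272/15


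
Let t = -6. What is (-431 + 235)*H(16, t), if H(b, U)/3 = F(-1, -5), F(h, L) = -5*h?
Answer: -2940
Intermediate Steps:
H(b, U) = 15 (H(b, U) = 3*(-5*(-1)) = 3*5 = 15)
(-431 + 235)*H(16, t) = (-431 + 235)*15 = -196*15 = -2940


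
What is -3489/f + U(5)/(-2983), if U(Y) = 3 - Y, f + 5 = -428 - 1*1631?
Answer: 3470605/2052304 ≈ 1.6911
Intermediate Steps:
f = -2064 (f = -5 + (-428 - 1*1631) = -5 + (-428 - 1631) = -5 - 2059 = -2064)
-3489/f + U(5)/(-2983) = -3489/(-2064) + (3 - 1*5)/(-2983) = -3489*(-1/2064) + (3 - 5)*(-1/2983) = 1163/688 - 2*(-1/2983) = 1163/688 + 2/2983 = 3470605/2052304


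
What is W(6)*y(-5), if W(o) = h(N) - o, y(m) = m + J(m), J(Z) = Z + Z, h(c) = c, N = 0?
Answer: 90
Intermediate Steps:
J(Z) = 2*Z
y(m) = 3*m (y(m) = m + 2*m = 3*m)
W(o) = -o (W(o) = 0 - o = -o)
W(6)*y(-5) = (-1*6)*(3*(-5)) = -6*(-15) = 90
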